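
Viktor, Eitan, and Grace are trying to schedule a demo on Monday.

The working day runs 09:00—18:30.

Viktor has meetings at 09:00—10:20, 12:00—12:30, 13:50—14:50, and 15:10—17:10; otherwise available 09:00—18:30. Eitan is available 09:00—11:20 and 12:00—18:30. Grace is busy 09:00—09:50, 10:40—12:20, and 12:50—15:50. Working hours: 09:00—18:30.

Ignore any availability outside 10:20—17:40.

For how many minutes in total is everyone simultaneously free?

70 minutes

Viktor free within 09:00–18:30: 10:20–12:00, 12:30–13:50, 14:50–15:10, 17:10–18:30.
Grace free within 09:00–18:30: 09:50–10:40, 12:20–12:50, 15:50–18:30.
Viktor ∩ Eitan: 10:20–11:20, 12:30–13:50, 14:50–15:10, 17:10–18:30.
Viktor ∩ Eitan ∩ Grace: 10:20–10:40, 12:30–12:50, 17:10–18:30.
Restricted to 10:20–17:40: 10:20–10:40, 12:30–12:50, 17:10–17:40.
Total common minutes: 20 + 20 + 30 = 70.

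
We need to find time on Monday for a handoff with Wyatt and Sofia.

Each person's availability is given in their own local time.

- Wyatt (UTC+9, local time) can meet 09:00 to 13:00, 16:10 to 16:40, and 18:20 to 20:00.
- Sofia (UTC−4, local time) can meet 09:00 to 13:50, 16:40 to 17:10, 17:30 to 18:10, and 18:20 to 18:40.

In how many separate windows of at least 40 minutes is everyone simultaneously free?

0

Wyatt → UTC: 00:00–04:00, 07:10–07:40, 09:20–11:00.
Sofia → UTC: 13:00–17:50, 20:40–21:10, 21:30–22:10, 22:20–22:40.
Wyatt ∩ Sofia: (none).
Windows ≥ 40 min: (none).
That's 0 windows.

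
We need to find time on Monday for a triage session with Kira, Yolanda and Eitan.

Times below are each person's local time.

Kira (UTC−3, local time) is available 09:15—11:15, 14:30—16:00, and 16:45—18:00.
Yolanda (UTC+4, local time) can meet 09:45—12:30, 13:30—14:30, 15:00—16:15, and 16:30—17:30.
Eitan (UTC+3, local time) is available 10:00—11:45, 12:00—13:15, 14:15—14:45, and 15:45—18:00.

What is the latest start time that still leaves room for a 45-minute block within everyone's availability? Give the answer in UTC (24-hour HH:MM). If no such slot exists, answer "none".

12:45

Kira → UTC: 12:15–14:15, 17:30–19:00, 19:45–21:00.
Yolanda → UTC: 05:45–08:30, 09:30–10:30, 11:00–12:15, 12:30–13:30.
Eitan → UTC: 07:00–08:45, 09:00–10:15, 11:15–11:45, 12:45–15:00.
Kira ∩ Yolanda: 12:30–13:30.
Kira ∩ Yolanda ∩ Eitan: 12:45–13:30.
Windows ≥ 45 min: 12:45–13:30.
Latest start in the last window 12:45–13:30 is 13:30 − 45 min = 12:45.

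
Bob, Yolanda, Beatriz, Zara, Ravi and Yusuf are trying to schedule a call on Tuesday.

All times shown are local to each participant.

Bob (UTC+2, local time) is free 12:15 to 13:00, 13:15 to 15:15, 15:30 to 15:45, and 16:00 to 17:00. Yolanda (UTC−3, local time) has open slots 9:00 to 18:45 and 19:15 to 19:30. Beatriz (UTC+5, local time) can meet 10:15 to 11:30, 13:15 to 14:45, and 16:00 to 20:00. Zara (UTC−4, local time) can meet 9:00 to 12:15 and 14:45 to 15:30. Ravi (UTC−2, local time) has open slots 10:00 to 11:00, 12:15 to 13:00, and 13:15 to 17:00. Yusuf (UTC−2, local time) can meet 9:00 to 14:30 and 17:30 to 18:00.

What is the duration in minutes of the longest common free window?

Bob → UTC: 10:15–11:00, 11:15–13:15, 13:30–13:45, 14:00–15:00.
Yolanda → UTC: 12:00–21:45, 22:15–22:30.
Beatriz → UTC: 05:15–06:30, 08:15–09:45, 11:00–15:00.
Zara → UTC: 13:00–16:15, 18:45–19:30.
Ravi → UTC: 12:00–13:00, 14:15–15:00, 15:15–19:00.
Yusuf → UTC: 11:00–16:30, 19:30–20:00.
Bob ∩ Yolanda: 12:00–13:15, 13:30–13:45, 14:00–15:00.
Bob ∩ Yolanda ∩ Beatriz: 12:00–13:15, 13:30–13:45, 14:00–15:00.
Bob ∩ Yolanda ∩ Beatriz ∩ Zara: 13:00–13:15, 13:30–13:45, 14:00–15:00.
Bob ∩ Yolanda ∩ Beatriz ∩ Zara ∩ Ravi: 14:15–15:00.
Bob ∩ Yolanda ∩ Beatriz ∩ Zara ∩ Ravi ∩ Yusuf: 14:15–15:00.
Single common window of 45 minutes.

45 minutes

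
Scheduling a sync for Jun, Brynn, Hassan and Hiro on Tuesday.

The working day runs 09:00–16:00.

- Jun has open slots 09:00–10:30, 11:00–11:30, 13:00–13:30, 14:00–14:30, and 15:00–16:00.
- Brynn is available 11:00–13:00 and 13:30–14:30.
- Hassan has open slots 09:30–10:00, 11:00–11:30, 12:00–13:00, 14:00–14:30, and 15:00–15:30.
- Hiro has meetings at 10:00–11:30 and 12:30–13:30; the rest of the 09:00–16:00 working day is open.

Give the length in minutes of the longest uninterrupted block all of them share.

Hiro free within 09:00–16:00: 09:00–10:00, 11:30–12:30, 13:30–16:00.
Jun ∩ Brynn: 11:00–11:30, 14:00–14:30.
Jun ∩ Brynn ∩ Hassan: 11:00–11:30, 14:00–14:30.
Jun ∩ Brynn ∩ Hassan ∩ Hiro: 14:00–14:30.
Single common window of 30 minutes.

30 minutes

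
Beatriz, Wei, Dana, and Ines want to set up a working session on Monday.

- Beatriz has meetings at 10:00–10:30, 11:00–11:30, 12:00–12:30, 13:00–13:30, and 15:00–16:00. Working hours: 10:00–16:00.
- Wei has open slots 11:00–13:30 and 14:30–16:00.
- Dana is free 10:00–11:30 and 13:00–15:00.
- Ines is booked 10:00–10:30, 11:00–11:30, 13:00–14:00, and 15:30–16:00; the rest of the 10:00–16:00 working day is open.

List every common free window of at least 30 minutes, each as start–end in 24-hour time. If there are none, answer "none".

Beatriz free within 10:00–16:00: 10:30–11:00, 11:30–12:00, 12:30–13:00, 13:30–15:00.
Ines free within 10:00–16:00: 10:30–11:00, 11:30–13:00, 14:00–15:30.
Beatriz ∩ Wei: 11:30–12:00, 12:30–13:00, 14:30–15:00.
Beatriz ∩ Wei ∩ Dana: 14:30–15:00.
Beatriz ∩ Wei ∩ Dana ∩ Ines: 14:30–15:00.
Windows ≥ 30 min: 14:30–15:00.

14:30–15:00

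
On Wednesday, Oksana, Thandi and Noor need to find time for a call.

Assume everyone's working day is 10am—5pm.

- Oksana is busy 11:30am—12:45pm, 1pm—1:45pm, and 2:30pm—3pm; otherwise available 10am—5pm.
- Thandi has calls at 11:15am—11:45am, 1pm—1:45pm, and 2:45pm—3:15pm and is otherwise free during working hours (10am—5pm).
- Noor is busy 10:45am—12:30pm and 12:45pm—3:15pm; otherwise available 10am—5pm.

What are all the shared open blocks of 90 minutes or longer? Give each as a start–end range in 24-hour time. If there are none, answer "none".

Oksana free within 10:00–17:00: 10:00–11:30, 12:45–13:00, 13:45–14:30, 15:00–17:00.
Thandi free within 10:00–17:00: 10:00–11:15, 11:45–13:00, 13:45–14:45, 15:15–17:00.
Noor free within 10:00–17:00: 10:00–10:45, 12:30–12:45, 15:15–17:00.
Oksana ∩ Thandi: 10:00–11:15, 12:45–13:00, 13:45–14:30, 15:15–17:00.
Oksana ∩ Thandi ∩ Noor: 10:00–10:45, 15:15–17:00.
Windows ≥ 90 min: 15:15–17:00.

15:15–17:00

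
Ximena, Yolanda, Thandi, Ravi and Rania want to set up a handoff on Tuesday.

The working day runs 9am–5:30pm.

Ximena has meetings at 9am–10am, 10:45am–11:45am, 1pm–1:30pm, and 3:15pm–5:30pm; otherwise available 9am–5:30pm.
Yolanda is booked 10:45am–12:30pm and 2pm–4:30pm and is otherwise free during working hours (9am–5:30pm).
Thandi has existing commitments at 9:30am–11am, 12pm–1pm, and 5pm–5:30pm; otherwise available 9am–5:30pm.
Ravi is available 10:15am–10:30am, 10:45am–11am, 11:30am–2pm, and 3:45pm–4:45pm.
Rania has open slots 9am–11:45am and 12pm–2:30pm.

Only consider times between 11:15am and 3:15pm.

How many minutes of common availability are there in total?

30 minutes

Ximena free within 09:00–17:30: 10:00–10:45, 11:45–13:00, 13:30–15:15.
Yolanda free within 09:00–17:30: 09:00–10:45, 12:30–14:00, 16:30–17:30.
Thandi free within 09:00–17:30: 09:00–09:30, 11:00–12:00, 13:00–17:00.
Ximena ∩ Yolanda: 10:00–10:45, 12:30–13:00, 13:30–14:00.
Ximena ∩ Yolanda ∩ Thandi: 13:30–14:00.
Ximena ∩ Yolanda ∩ Thandi ∩ Ravi: 13:30–14:00.
Ximena ∩ Yolanda ∩ Thandi ∩ Ravi ∩ Rania: 13:30–14:00.
Restricted to 11:15–15:15: 13:30–14:00.
Total common minutes: 30.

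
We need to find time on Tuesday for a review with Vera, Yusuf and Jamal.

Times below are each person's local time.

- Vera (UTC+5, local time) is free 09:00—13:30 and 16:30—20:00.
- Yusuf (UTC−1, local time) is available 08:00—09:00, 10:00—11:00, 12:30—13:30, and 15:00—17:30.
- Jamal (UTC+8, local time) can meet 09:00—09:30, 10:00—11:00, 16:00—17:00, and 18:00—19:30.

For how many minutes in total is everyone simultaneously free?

Vera → UTC: 04:00–08:30, 11:30–15:00.
Yusuf → UTC: 09:00–10:00, 11:00–12:00, 13:30–14:30, 16:00–18:30.
Jamal → UTC: 01:00–01:30, 02:00–03:00, 08:00–09:00, 10:00–11:30.
Vera ∩ Yusuf: 11:30–12:00, 13:30–14:30.
Vera ∩ Yusuf ∩ Jamal: (none).
Total common minutes: 0.

0 minutes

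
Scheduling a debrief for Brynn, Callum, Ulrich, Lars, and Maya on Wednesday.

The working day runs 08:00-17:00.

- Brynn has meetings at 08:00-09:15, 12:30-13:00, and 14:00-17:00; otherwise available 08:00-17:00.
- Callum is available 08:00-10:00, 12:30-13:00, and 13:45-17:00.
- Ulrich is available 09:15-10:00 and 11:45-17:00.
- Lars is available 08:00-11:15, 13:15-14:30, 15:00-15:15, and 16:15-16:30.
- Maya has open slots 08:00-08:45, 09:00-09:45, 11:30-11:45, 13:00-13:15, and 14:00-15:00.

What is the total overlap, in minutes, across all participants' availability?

30 minutes

Brynn free within 08:00–17:00: 09:15–12:30, 13:00–14:00.
Brynn ∩ Callum: 09:15–10:00, 13:45–14:00.
Brynn ∩ Callum ∩ Ulrich: 09:15–10:00, 13:45–14:00.
Brynn ∩ Callum ∩ Ulrich ∩ Lars: 09:15–10:00, 13:45–14:00.
Brynn ∩ Callum ∩ Ulrich ∩ Lars ∩ Maya: 09:15–09:45.
Total common minutes: 30.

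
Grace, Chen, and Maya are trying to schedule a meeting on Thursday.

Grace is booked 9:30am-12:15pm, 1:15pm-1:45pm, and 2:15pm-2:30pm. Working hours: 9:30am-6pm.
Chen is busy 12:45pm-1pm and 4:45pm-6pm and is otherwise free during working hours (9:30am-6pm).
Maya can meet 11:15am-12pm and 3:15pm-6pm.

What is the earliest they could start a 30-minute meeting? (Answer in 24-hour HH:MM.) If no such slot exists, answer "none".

15:15

Grace free within 09:30–18:00: 12:15–13:15, 13:45–14:15, 14:30–18:00.
Chen free within 09:30–18:00: 09:30–12:45, 13:00–16:45.
Grace ∩ Chen: 12:15–12:45, 13:00–13:15, 13:45–14:15, 14:30–16:45.
Grace ∩ Chen ∩ Maya: 15:15–16:45.
Windows ≥ 30 min: 15:15–16:45.
Earliest such window starts at 15:15.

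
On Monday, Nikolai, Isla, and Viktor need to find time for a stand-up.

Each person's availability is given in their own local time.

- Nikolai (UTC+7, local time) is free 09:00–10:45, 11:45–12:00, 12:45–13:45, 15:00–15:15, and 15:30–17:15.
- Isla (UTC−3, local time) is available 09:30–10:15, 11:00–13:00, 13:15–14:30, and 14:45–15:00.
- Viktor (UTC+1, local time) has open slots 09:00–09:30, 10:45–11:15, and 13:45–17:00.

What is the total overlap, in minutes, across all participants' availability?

Nikolai → UTC: 02:00–03:45, 04:45–05:00, 05:45–06:45, 08:00–08:15, 08:30–10:15.
Isla → UTC: 12:30–13:15, 14:00–16:00, 16:15–17:30, 17:45–18:00.
Viktor → UTC: 08:00–08:30, 09:45–10:15, 12:45–16:00.
Nikolai ∩ Isla: (none).
Nikolai ∩ Isla ∩ Viktor: (none).
Total common minutes: 0.

0 minutes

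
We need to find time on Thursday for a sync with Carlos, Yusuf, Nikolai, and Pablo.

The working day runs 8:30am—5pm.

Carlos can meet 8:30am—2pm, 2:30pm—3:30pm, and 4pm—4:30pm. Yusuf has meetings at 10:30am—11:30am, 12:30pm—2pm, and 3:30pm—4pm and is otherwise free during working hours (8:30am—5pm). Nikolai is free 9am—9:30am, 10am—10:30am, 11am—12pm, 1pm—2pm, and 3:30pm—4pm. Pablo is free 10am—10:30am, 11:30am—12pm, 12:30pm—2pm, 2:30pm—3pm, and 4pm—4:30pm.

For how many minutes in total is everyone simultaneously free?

60 minutes

Yusuf free within 08:30–17:00: 08:30–10:30, 11:30–12:30, 14:00–15:30, 16:00–17:00.
Carlos ∩ Yusuf: 08:30–10:30, 11:30–12:30, 14:30–15:30, 16:00–16:30.
Carlos ∩ Yusuf ∩ Nikolai: 09:00–09:30, 10:00–10:30, 11:30–12:00.
Carlos ∩ Yusuf ∩ Nikolai ∩ Pablo: 10:00–10:30, 11:30–12:00.
Total common minutes: 30 + 30 = 60.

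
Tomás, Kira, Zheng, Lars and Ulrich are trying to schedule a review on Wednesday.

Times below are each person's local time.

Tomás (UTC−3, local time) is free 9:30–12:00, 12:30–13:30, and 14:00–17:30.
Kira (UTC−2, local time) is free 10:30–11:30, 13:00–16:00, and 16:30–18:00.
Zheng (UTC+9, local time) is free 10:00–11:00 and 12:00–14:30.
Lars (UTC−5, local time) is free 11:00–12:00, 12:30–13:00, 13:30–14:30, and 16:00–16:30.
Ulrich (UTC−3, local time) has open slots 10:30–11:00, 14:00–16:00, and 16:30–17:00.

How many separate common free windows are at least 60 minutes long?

Tomás → UTC: 12:30–15:00, 15:30–16:30, 17:00–20:30.
Kira → UTC: 12:30–13:30, 15:00–18:00, 18:30–20:00.
Zheng → UTC: 01:00–02:00, 03:00–05:30.
Lars → UTC: 16:00–17:00, 17:30–18:00, 18:30–19:30, 21:00–21:30.
Ulrich → UTC: 13:30–14:00, 17:00–19:00, 19:30–20:00.
Tomás ∩ Kira: 12:30–13:30, 15:30–16:30, 17:00–18:00, 18:30–20:00.
Tomás ∩ Kira ∩ Zheng: (none).
Tomás ∩ Kira ∩ Zheng ∩ Lars: (none).
Tomás ∩ Kira ∩ Zheng ∩ Lars ∩ Ulrich: (none).
Windows ≥ 60 min: (none).
That's 0 windows.

0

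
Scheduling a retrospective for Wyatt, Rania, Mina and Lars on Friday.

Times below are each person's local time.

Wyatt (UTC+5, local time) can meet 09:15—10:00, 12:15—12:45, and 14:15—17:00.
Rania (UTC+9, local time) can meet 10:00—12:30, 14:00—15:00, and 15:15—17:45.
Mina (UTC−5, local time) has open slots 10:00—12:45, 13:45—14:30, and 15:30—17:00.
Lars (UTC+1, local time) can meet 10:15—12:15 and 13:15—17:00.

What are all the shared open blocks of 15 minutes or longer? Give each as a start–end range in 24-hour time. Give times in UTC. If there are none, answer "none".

none

Wyatt → UTC: 04:15–05:00, 07:15–07:45, 09:15–12:00.
Rania → UTC: 01:00–03:30, 05:00–06:00, 06:15–08:45.
Mina → UTC: 15:00–17:45, 18:45–19:30, 20:30–22:00.
Lars → UTC: 09:15–11:15, 12:15–16:00.
Wyatt ∩ Rania: 07:15–07:45.
Wyatt ∩ Rania ∩ Mina: (none).
Wyatt ∩ Rania ∩ Mina ∩ Lars: (none).
Windows ≥ 15 min: (none).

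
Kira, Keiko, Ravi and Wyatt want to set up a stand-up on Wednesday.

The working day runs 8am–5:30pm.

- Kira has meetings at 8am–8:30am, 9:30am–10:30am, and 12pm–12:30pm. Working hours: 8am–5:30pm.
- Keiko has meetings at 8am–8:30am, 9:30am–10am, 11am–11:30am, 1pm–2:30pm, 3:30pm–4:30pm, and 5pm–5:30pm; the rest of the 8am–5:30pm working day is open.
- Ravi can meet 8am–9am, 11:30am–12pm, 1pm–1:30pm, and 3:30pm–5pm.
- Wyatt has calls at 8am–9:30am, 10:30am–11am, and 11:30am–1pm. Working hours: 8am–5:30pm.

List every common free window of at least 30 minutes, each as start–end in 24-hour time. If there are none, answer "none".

Kira free within 08:00–17:30: 08:30–09:30, 10:30–12:00, 12:30–17:30.
Keiko free within 08:00–17:30: 08:30–09:30, 10:00–11:00, 11:30–13:00, 14:30–15:30, 16:30–17:00.
Wyatt free within 08:00–17:30: 09:30–10:30, 11:00–11:30, 13:00–17:30.
Kira ∩ Keiko: 08:30–09:30, 10:30–11:00, 11:30–12:00, 12:30–13:00, 14:30–15:30, 16:30–17:00.
Kira ∩ Keiko ∩ Ravi: 08:30–09:00, 11:30–12:00, 16:30–17:00.
Kira ∩ Keiko ∩ Ravi ∩ Wyatt: 16:30–17:00.
Windows ≥ 30 min: 16:30–17:00.

16:30–17:00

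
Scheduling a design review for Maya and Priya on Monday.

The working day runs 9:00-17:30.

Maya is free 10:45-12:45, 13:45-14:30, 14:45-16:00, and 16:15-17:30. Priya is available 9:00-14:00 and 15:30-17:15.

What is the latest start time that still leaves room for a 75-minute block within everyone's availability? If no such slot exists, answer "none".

11:30

Maya ∩ Priya: 10:45–12:45, 13:45–14:00, 15:30–16:00, 16:15–17:15.
Windows ≥ 75 min: 10:45–12:45.
Latest start in the last window 10:45–12:45 is 12:45 − 75 min = 11:30.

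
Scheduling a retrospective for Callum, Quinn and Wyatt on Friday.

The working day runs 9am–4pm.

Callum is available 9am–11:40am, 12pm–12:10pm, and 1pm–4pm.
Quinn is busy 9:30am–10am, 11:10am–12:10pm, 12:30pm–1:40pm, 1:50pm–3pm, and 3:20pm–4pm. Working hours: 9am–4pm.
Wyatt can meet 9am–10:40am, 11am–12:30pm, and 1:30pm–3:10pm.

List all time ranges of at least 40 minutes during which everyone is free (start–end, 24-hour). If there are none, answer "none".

10:00–10:40

Quinn free within 09:00–16:00: 09:00–09:30, 10:00–11:10, 12:10–12:30, 13:40–13:50, 15:00–15:20.
Callum ∩ Quinn: 09:00–09:30, 10:00–11:10, 13:40–13:50, 15:00–15:20.
Callum ∩ Quinn ∩ Wyatt: 09:00–09:30, 10:00–10:40, 11:00–11:10, 13:40–13:50, 15:00–15:10.
Windows ≥ 40 min: 10:00–10:40.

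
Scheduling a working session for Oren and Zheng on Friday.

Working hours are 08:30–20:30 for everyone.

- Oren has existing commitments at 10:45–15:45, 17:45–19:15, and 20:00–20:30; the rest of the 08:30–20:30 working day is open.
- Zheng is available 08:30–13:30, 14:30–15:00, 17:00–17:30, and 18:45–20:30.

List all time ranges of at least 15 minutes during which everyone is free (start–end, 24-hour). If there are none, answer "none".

08:30–10:45, 17:00–17:30, 19:15–20:00

Oren free within 08:30–20:30: 08:30–10:45, 15:45–17:45, 19:15–20:00.
Oren ∩ Zheng: 08:30–10:45, 17:00–17:30, 19:15–20:00.
Windows ≥ 15 min: 08:30–10:45, 17:00–17:30, 19:15–20:00.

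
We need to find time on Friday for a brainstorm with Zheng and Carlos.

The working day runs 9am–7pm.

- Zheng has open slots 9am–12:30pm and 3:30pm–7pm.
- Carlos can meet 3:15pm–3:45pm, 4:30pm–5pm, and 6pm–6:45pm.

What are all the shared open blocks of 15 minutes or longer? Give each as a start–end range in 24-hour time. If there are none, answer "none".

Zheng ∩ Carlos: 15:30–15:45, 16:30–17:00, 18:00–18:45.
Windows ≥ 15 min: 15:30–15:45, 16:30–17:00, 18:00–18:45.

15:30–15:45, 16:30–17:00, 18:00–18:45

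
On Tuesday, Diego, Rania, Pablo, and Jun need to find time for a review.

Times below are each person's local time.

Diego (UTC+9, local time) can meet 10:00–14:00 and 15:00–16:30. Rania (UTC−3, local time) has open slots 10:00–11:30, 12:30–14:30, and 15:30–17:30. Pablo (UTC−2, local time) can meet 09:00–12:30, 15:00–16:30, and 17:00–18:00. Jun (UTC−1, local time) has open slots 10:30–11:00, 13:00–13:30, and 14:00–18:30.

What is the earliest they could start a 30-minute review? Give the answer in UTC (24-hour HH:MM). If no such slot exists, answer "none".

none

Diego → UTC: 01:00–05:00, 06:00–07:30.
Rania → UTC: 13:00–14:30, 15:30–17:30, 18:30–20:30.
Pablo → UTC: 11:00–14:30, 17:00–18:30, 19:00–20:00.
Jun → UTC: 11:30–12:00, 14:00–14:30, 15:00–19:30.
Diego ∩ Rania: (none).
Diego ∩ Rania ∩ Pablo: (none).
Diego ∩ Rania ∩ Pablo ∩ Jun: (none).
Windows ≥ 30 min: (none).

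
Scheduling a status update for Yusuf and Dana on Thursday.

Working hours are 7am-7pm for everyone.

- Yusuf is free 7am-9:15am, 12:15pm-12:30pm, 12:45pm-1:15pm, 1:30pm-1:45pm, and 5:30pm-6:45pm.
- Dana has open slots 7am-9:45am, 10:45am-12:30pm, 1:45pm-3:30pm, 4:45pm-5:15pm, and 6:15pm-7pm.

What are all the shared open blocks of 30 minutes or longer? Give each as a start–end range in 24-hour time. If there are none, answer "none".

07:00–09:15, 18:15–18:45

Yusuf ∩ Dana: 07:00–09:15, 12:15–12:30, 18:15–18:45.
Windows ≥ 30 min: 07:00–09:15, 18:15–18:45.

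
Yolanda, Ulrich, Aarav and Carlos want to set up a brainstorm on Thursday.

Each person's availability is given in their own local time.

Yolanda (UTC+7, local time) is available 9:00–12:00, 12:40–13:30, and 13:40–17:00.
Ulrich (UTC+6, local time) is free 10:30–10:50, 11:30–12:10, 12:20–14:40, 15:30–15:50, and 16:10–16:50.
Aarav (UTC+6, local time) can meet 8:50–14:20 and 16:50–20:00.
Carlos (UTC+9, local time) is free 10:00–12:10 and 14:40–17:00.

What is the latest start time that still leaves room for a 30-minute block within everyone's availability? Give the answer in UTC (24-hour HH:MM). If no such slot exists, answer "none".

07:30

Yolanda → UTC: 02:00–05:00, 05:40–06:30, 06:40–10:00.
Ulrich → UTC: 04:30–04:50, 05:30–06:10, 06:20–08:40, 09:30–09:50, 10:10–10:50.
Aarav → UTC: 02:50–08:20, 10:50–14:00.
Carlos → UTC: 01:00–03:10, 05:40–08:00.
Yolanda ∩ Ulrich: 04:30–04:50, 05:40–06:10, 06:20–06:30, 06:40–08:40, 09:30–09:50.
Yolanda ∩ Ulrich ∩ Aarav: 04:30–04:50, 05:40–06:10, 06:20–06:30, 06:40–08:20.
Yolanda ∩ Ulrich ∩ Aarav ∩ Carlos: 05:40–06:10, 06:20–06:30, 06:40–08:00.
Windows ≥ 30 min: 05:40–06:10, 06:40–08:00.
Latest start in the last window 06:40–08:00 is 08:00 − 30 min = 07:30.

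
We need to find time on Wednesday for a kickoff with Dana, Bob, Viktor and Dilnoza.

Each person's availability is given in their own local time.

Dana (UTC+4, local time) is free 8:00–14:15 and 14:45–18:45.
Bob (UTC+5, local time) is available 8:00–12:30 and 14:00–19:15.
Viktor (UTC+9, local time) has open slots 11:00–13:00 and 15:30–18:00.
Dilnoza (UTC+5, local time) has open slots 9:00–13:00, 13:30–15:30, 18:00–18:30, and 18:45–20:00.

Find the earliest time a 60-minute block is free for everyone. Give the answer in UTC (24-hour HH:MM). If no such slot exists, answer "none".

06:30

Dana → UTC: 04:00–10:15, 10:45–14:45.
Bob → UTC: 03:00–07:30, 09:00–14:15.
Viktor → UTC: 02:00–04:00, 06:30–09:00.
Dilnoza → UTC: 04:00–08:00, 08:30–10:30, 13:00–13:30, 13:45–15:00.
Dana ∩ Bob: 04:00–07:30, 09:00–10:15, 10:45–14:15.
Dana ∩ Bob ∩ Viktor: 06:30–07:30.
Dana ∩ Bob ∩ Viktor ∩ Dilnoza: 06:30–07:30.
Windows ≥ 60 min: 06:30–07:30.
Earliest such window starts at 06:30.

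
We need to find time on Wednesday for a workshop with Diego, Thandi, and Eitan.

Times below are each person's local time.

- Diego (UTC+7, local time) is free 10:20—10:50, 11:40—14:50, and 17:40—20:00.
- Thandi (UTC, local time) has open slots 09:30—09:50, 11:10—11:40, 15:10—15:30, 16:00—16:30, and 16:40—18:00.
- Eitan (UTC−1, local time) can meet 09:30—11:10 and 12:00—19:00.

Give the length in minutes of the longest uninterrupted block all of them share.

30 minutes

Diego → UTC: 03:20–03:50, 04:40–07:50, 10:40–13:00.
Thandi → UTC: 09:30–09:50, 11:10–11:40, 15:10–15:30, 16:00–16:30, 16:40–18:00.
Eitan → UTC: 10:30–12:10, 13:00–20:00.
Diego ∩ Thandi: 11:10–11:40.
Diego ∩ Thandi ∩ Eitan: 11:10–11:40.
Single common window of 30 minutes.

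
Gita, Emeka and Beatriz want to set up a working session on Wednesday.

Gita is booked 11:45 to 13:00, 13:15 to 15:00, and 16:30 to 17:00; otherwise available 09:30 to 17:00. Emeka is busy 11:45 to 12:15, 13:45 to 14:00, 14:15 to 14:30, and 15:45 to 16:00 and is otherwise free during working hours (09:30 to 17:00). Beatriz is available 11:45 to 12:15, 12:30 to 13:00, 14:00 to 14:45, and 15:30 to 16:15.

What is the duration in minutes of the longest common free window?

15 minutes

Gita free within 09:30–17:00: 09:30–11:45, 13:00–13:15, 15:00–16:30.
Emeka free within 09:30–17:00: 09:30–11:45, 12:15–13:45, 14:00–14:15, 14:30–15:45, 16:00–17:00.
Gita ∩ Emeka: 09:30–11:45, 13:00–13:15, 15:00–15:45, 16:00–16:30.
Gita ∩ Emeka ∩ Beatriz: 15:30–15:45, 16:00–16:15.
Common window lengths: 15, 15 min; longest is 15.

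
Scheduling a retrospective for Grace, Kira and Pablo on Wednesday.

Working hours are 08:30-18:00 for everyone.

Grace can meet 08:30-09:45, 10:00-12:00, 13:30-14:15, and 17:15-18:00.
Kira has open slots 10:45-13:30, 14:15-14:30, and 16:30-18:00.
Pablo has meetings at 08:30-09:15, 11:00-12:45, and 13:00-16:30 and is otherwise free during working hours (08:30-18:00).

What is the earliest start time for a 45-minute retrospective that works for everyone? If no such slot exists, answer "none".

17:15

Pablo free within 08:30–18:00: 09:15–11:00, 12:45–13:00, 16:30–18:00.
Grace ∩ Kira: 10:45–12:00, 17:15–18:00.
Grace ∩ Kira ∩ Pablo: 10:45–11:00, 17:15–18:00.
Windows ≥ 45 min: 17:15–18:00.
Earliest such window starts at 17:15.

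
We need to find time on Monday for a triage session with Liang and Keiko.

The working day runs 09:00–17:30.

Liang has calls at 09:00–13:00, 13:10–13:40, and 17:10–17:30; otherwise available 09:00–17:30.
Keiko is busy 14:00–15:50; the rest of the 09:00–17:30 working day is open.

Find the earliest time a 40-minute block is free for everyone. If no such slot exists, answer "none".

Liang free within 09:00–17:30: 13:00–13:10, 13:40–17:10.
Keiko free within 09:00–17:30: 09:00–14:00, 15:50–17:30.
Liang ∩ Keiko: 13:00–13:10, 13:40–14:00, 15:50–17:10.
Windows ≥ 40 min: 15:50–17:10.
Earliest such window starts at 15:50.

15:50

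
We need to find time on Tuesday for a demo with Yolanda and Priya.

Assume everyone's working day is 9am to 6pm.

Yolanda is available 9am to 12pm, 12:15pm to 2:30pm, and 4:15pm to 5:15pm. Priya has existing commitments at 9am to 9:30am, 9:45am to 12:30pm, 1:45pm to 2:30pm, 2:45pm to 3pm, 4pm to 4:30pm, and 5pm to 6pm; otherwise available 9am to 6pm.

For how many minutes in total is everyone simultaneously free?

120 minutes

Priya free within 09:00–18:00: 09:30–09:45, 12:30–13:45, 14:30–14:45, 15:00–16:00, 16:30–17:00.
Yolanda ∩ Priya: 09:30–09:45, 12:30–13:45, 16:30–17:00.
Total common minutes: 15 + 75 + 30 = 120.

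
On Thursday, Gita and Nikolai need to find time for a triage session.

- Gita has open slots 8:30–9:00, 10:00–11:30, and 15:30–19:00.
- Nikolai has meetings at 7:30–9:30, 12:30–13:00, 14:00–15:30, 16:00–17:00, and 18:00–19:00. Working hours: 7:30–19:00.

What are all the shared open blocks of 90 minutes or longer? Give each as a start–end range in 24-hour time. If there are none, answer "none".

Nikolai free within 07:30–19:00: 09:30–12:30, 13:00–14:00, 15:30–16:00, 17:00–18:00.
Gita ∩ Nikolai: 10:00–11:30, 15:30–16:00, 17:00–18:00.
Windows ≥ 90 min: 10:00–11:30.

10:00–11:30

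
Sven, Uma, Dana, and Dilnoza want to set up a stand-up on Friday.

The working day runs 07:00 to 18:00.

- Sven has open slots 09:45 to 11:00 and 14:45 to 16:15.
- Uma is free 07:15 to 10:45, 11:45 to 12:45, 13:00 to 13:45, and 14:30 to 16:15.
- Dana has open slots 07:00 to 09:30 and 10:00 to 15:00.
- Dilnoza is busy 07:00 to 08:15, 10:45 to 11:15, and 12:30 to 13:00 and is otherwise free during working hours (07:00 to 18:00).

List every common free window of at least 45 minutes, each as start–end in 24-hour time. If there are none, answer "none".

Dilnoza free within 07:00–18:00: 08:15–10:45, 11:15–12:30, 13:00–18:00.
Sven ∩ Uma: 09:45–10:45, 14:45–16:15.
Sven ∩ Uma ∩ Dana: 10:00–10:45, 14:45–15:00.
Sven ∩ Uma ∩ Dana ∩ Dilnoza: 10:00–10:45, 14:45–15:00.
Windows ≥ 45 min: 10:00–10:45.

10:00–10:45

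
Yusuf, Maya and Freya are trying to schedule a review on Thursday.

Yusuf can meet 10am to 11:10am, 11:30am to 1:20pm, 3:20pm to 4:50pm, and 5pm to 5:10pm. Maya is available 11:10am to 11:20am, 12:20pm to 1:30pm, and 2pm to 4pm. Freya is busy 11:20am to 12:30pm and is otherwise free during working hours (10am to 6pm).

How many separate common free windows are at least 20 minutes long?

2

Freya free within 10:00–18:00: 10:00–11:20, 12:30–18:00.
Yusuf ∩ Maya: 12:20–13:20, 15:20–16:00.
Yusuf ∩ Maya ∩ Freya: 12:30–13:20, 15:20–16:00.
Windows ≥ 20 min: 12:30–13:20, 15:20–16:00.
That's 2 windows.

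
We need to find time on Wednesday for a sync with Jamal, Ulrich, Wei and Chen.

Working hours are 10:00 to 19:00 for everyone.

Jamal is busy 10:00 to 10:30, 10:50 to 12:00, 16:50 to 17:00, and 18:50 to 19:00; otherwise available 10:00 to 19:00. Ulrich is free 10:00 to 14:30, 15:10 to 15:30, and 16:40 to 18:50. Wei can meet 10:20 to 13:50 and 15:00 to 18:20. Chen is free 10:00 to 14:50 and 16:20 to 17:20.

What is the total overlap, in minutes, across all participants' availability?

Jamal free within 10:00–19:00: 10:30–10:50, 12:00–16:50, 17:00–18:50.
Jamal ∩ Ulrich: 10:30–10:50, 12:00–14:30, 15:10–15:30, 16:40–16:50, 17:00–18:50.
Jamal ∩ Ulrich ∩ Wei: 10:30–10:50, 12:00–13:50, 15:10–15:30, 16:40–16:50, 17:00–18:20.
Jamal ∩ Ulrich ∩ Wei ∩ Chen: 10:30–10:50, 12:00–13:50, 16:40–16:50, 17:00–17:20.
Total common minutes: 20 + 110 + 10 + 20 = 160.

160 minutes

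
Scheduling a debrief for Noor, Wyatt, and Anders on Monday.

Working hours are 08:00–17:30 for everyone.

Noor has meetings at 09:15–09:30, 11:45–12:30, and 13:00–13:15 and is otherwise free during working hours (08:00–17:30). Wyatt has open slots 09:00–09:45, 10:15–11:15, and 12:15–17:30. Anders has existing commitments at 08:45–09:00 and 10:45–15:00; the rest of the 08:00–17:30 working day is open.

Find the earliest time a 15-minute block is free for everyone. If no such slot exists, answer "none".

09:00

Noor free within 08:00–17:30: 08:00–09:15, 09:30–11:45, 12:30–13:00, 13:15–17:30.
Anders free within 08:00–17:30: 08:00–08:45, 09:00–10:45, 15:00–17:30.
Noor ∩ Wyatt: 09:00–09:15, 09:30–09:45, 10:15–11:15, 12:30–13:00, 13:15–17:30.
Noor ∩ Wyatt ∩ Anders: 09:00–09:15, 09:30–09:45, 10:15–10:45, 15:00–17:30.
Windows ≥ 15 min: 09:00–09:15, 09:30–09:45, 10:15–10:45, 15:00–17:30.
Earliest such window starts at 09:00.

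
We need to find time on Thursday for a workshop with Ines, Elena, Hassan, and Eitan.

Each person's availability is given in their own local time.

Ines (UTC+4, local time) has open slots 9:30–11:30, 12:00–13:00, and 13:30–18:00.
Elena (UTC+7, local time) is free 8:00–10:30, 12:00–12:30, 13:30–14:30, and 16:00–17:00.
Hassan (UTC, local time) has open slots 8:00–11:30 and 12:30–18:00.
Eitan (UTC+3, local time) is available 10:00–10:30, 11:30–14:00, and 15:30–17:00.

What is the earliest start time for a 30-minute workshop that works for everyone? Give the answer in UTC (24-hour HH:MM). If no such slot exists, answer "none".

09:30

Ines → UTC: 05:30–07:30, 08:00–09:00, 09:30–14:00.
Elena → UTC: 01:00–03:30, 05:00–05:30, 06:30–07:30, 09:00–10:00.
Hassan → UTC: 08:00–11:30, 12:30–18:00.
Eitan → UTC: 07:00–07:30, 08:30–11:00, 12:30–14:00.
Ines ∩ Elena: 06:30–07:30, 09:30–10:00.
Ines ∩ Elena ∩ Hassan: 09:30–10:00.
Ines ∩ Elena ∩ Hassan ∩ Eitan: 09:30–10:00.
Windows ≥ 30 min: 09:30–10:00.
Earliest such window starts at 09:30.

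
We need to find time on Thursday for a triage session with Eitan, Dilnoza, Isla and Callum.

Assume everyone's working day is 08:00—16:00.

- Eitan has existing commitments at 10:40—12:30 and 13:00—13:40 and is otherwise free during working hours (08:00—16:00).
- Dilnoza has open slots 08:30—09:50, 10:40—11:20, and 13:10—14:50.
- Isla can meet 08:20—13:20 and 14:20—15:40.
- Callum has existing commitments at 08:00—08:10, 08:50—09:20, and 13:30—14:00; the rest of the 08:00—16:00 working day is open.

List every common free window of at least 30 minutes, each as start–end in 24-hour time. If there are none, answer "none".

09:20–09:50, 14:20–14:50

Eitan free within 08:00–16:00: 08:00–10:40, 12:30–13:00, 13:40–16:00.
Callum free within 08:00–16:00: 08:10–08:50, 09:20–13:30, 14:00–16:00.
Eitan ∩ Dilnoza: 08:30–09:50, 13:40–14:50.
Eitan ∩ Dilnoza ∩ Isla: 08:30–09:50, 14:20–14:50.
Eitan ∩ Dilnoza ∩ Isla ∩ Callum: 08:30–08:50, 09:20–09:50, 14:20–14:50.
Windows ≥ 30 min: 09:20–09:50, 14:20–14:50.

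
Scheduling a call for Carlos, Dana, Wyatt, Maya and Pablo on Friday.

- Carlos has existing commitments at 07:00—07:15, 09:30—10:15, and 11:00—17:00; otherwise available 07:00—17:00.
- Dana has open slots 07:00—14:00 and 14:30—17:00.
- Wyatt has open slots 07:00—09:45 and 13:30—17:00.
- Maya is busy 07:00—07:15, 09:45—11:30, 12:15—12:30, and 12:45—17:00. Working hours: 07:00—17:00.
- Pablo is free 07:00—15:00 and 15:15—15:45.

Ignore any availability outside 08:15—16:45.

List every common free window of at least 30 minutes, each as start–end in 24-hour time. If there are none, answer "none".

08:15–09:30

Carlos free within 07:00–17:00: 07:15–09:30, 10:15–11:00.
Maya free within 07:00–17:00: 07:15–09:45, 11:30–12:15, 12:30–12:45.
Carlos ∩ Dana: 07:15–09:30, 10:15–11:00.
Carlos ∩ Dana ∩ Wyatt: 07:15–09:30.
Carlos ∩ Dana ∩ Wyatt ∩ Maya: 07:15–09:30.
Carlos ∩ Dana ∩ Wyatt ∩ Maya ∩ Pablo: 07:15–09:30.
Restricted to 08:15–16:45: 08:15–09:30.
Windows ≥ 30 min: 08:15–09:30.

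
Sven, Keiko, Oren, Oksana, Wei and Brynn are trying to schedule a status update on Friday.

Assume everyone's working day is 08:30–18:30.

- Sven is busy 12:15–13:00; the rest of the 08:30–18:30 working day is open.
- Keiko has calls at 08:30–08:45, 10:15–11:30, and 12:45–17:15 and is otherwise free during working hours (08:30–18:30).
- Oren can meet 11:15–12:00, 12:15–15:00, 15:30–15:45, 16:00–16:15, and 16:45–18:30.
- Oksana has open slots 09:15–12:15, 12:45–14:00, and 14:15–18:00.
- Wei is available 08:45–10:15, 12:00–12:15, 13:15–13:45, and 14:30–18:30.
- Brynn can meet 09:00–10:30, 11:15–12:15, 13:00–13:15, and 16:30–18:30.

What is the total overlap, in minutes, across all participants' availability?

45 minutes

Sven free within 08:30–18:30: 08:30–12:15, 13:00–18:30.
Keiko free within 08:30–18:30: 08:45–10:15, 11:30–12:45, 17:15–18:30.
Sven ∩ Keiko: 08:45–10:15, 11:30–12:15, 17:15–18:30.
Sven ∩ Keiko ∩ Oren: 11:30–12:00, 17:15–18:30.
Sven ∩ Keiko ∩ Oren ∩ Oksana: 11:30–12:00, 17:15–18:00.
Sven ∩ Keiko ∩ Oren ∩ Oksana ∩ Wei: 17:15–18:00.
Sven ∩ Keiko ∩ Oren ∩ Oksana ∩ Wei ∩ Brynn: 17:15–18:00.
Total common minutes: 45.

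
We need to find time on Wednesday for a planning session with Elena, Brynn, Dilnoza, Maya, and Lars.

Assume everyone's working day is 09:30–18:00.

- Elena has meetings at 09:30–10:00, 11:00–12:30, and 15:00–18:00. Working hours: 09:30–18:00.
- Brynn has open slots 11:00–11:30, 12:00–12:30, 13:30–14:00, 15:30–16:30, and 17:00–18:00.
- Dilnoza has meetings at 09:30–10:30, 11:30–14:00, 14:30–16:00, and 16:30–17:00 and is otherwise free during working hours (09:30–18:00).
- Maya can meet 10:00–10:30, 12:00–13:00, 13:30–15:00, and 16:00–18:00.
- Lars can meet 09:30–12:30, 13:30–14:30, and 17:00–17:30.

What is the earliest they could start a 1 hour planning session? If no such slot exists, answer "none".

Elena free within 09:30–18:00: 10:00–11:00, 12:30–15:00.
Dilnoza free within 09:30–18:00: 10:30–11:30, 14:00–14:30, 16:00–16:30, 17:00–18:00.
Elena ∩ Brynn: 13:30–14:00.
Elena ∩ Brynn ∩ Dilnoza: (none).
Elena ∩ Brynn ∩ Dilnoza ∩ Maya: (none).
Elena ∩ Brynn ∩ Dilnoza ∩ Maya ∩ Lars: (none).
Windows ≥ 60 min: (none).

none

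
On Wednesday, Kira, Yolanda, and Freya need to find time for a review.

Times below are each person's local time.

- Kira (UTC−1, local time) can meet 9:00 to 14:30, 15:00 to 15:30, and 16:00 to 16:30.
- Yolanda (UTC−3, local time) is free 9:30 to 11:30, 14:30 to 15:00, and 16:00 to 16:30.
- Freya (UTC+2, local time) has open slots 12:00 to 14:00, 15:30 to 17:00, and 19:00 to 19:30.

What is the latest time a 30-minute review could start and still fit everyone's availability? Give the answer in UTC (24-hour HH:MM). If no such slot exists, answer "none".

Kira → UTC: 10:00–15:30, 16:00–16:30, 17:00–17:30.
Yolanda → UTC: 12:30–14:30, 17:30–18:00, 19:00–19:30.
Freya → UTC: 10:00–12:00, 13:30–15:00, 17:00–17:30.
Kira ∩ Yolanda: 12:30–14:30.
Kira ∩ Yolanda ∩ Freya: 13:30–14:30.
Windows ≥ 30 min: 13:30–14:30.
Latest start in the last window 13:30–14:30 is 14:30 − 30 min = 14:00.

14:00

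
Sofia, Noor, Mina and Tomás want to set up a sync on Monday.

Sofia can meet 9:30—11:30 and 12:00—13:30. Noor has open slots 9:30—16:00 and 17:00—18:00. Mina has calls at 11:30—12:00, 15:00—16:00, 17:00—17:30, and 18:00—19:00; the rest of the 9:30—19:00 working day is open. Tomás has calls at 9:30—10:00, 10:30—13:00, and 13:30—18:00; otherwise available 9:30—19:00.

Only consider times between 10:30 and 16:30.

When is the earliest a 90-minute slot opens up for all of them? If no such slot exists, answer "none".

Mina free within 09:30–19:00: 09:30–11:30, 12:00–15:00, 16:00–17:00, 17:30–18:00.
Tomás free within 09:30–19:00: 10:00–10:30, 13:00–13:30, 18:00–19:00.
Sofia ∩ Noor: 09:30–11:30, 12:00–13:30.
Sofia ∩ Noor ∩ Mina: 09:30–11:30, 12:00–13:30.
Sofia ∩ Noor ∩ Mina ∩ Tomás: 10:00–10:30, 13:00–13:30.
Restricted to 10:30–16:30: 13:00–13:30.
Windows ≥ 90 min: (none).

none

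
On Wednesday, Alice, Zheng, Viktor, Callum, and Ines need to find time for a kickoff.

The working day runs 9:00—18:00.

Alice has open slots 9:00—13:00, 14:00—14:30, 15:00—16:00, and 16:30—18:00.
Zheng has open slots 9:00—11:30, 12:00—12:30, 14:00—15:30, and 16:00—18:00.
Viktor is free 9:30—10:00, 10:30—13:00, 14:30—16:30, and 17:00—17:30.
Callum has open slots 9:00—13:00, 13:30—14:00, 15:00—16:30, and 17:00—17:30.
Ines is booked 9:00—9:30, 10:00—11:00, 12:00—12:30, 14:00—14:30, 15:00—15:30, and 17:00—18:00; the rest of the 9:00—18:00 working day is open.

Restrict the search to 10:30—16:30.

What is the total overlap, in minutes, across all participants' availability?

Ines free within 09:00–18:00: 09:30–10:00, 11:00–12:00, 12:30–14:00, 14:30–15:00, 15:30–17:00.
Alice ∩ Zheng: 09:00–11:30, 12:00–12:30, 14:00–14:30, 15:00–15:30, 16:30–18:00.
Alice ∩ Zheng ∩ Viktor: 09:30–10:00, 10:30–11:30, 12:00–12:30, 15:00–15:30, 17:00–17:30.
Alice ∩ Zheng ∩ Viktor ∩ Callum: 09:30–10:00, 10:30–11:30, 12:00–12:30, 15:00–15:30, 17:00–17:30.
Alice ∩ Zheng ∩ Viktor ∩ Callum ∩ Ines: 09:30–10:00, 11:00–11:30.
Restricted to 10:30–16:30: 11:00–11:30.
Total common minutes: 30.

30 minutes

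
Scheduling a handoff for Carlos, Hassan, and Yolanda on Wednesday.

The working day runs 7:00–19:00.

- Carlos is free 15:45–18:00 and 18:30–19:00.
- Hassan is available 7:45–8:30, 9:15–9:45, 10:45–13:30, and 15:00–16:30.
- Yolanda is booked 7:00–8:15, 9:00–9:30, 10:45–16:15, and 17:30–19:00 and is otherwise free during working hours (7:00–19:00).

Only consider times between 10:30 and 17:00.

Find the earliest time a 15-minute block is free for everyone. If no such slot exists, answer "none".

Yolanda free within 07:00–19:00: 08:15–09:00, 09:30–10:45, 16:15–17:30.
Carlos ∩ Hassan: 15:45–16:30.
Carlos ∩ Hassan ∩ Yolanda: 16:15–16:30.
Restricted to 10:30–17:00: 16:15–16:30.
Windows ≥ 15 min: 16:15–16:30.
Earliest such window starts at 16:15.

16:15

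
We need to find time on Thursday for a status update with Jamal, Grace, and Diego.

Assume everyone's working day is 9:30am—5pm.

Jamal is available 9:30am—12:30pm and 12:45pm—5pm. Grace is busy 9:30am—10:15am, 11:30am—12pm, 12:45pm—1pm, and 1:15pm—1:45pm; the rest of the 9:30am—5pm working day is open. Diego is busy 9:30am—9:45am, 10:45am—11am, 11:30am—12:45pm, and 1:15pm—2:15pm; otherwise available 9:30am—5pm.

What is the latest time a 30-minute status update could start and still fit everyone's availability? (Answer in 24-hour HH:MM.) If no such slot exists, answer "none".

Grace free within 09:30–17:00: 10:15–11:30, 12:00–12:45, 13:00–13:15, 13:45–17:00.
Diego free within 09:30–17:00: 09:45–10:45, 11:00–11:30, 12:45–13:15, 14:15–17:00.
Jamal ∩ Grace: 10:15–11:30, 12:00–12:30, 13:00–13:15, 13:45–17:00.
Jamal ∩ Grace ∩ Diego: 10:15–10:45, 11:00–11:30, 13:00–13:15, 14:15–17:00.
Windows ≥ 30 min: 10:15–10:45, 11:00–11:30, 14:15–17:00.
Latest start in the last window 14:15–17:00 is 17:00 − 30 min = 16:30.

16:30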